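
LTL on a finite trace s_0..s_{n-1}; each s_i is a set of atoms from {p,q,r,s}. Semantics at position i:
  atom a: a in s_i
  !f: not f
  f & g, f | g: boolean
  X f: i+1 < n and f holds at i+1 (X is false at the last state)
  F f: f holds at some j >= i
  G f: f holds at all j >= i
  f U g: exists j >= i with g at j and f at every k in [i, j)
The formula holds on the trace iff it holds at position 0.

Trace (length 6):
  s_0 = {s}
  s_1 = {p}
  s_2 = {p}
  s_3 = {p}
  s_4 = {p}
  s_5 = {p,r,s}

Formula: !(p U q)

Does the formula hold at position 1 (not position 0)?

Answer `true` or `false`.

Answer: true

Derivation:
s_0={s}: !(p U q)=True (p U q)=False p=False q=False
s_1={p}: !(p U q)=True (p U q)=False p=True q=False
s_2={p}: !(p U q)=True (p U q)=False p=True q=False
s_3={p}: !(p U q)=True (p U q)=False p=True q=False
s_4={p}: !(p U q)=True (p U q)=False p=True q=False
s_5={p,r,s}: !(p U q)=True (p U q)=False p=True q=False
Evaluating at position 1: result = True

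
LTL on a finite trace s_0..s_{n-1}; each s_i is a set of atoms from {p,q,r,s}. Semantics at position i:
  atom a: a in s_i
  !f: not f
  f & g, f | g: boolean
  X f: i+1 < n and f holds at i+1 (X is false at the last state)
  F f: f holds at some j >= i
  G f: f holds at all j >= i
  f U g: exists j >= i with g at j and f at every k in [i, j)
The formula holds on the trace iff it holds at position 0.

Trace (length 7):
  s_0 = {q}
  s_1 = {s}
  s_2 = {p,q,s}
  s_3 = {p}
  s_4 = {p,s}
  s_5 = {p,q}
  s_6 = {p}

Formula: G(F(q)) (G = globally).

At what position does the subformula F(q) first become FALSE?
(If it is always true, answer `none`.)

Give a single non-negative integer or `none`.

Answer: 6

Derivation:
s_0={q}: F(q)=True q=True
s_1={s}: F(q)=True q=False
s_2={p,q,s}: F(q)=True q=True
s_3={p}: F(q)=True q=False
s_4={p,s}: F(q)=True q=False
s_5={p,q}: F(q)=True q=True
s_6={p}: F(q)=False q=False
G(F(q)) holds globally = False
First violation at position 6.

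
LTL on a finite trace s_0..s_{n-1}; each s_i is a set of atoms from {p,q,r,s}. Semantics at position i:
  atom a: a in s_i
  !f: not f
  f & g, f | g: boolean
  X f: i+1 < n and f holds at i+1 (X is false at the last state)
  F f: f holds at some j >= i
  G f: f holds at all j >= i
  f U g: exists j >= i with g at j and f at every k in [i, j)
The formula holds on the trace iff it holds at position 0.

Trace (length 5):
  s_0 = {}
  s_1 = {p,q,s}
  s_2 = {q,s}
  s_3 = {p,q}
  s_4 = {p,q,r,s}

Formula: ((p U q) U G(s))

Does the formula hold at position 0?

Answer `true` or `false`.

Answer: false

Derivation:
s_0={}: ((p U q) U G(s))=False (p U q)=False p=False q=False G(s)=False s=False
s_1={p,q,s}: ((p U q) U G(s))=True (p U q)=True p=True q=True G(s)=False s=True
s_2={q,s}: ((p U q) U G(s))=True (p U q)=True p=False q=True G(s)=False s=True
s_3={p,q}: ((p U q) U G(s))=True (p U q)=True p=True q=True G(s)=False s=False
s_4={p,q,r,s}: ((p U q) U G(s))=True (p U q)=True p=True q=True G(s)=True s=True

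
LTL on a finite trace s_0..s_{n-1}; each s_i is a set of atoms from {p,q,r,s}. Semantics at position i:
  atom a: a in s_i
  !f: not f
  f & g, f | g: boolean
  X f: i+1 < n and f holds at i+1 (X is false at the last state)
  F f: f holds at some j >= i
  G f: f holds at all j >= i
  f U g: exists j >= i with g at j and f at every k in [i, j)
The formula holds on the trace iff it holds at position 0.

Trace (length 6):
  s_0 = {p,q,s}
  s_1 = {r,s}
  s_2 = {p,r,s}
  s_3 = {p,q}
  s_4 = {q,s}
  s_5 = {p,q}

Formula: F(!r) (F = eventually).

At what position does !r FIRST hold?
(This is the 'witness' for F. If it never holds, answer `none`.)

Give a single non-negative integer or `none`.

Answer: 0

Derivation:
s_0={p,q,s}: !r=True r=False
s_1={r,s}: !r=False r=True
s_2={p,r,s}: !r=False r=True
s_3={p,q}: !r=True r=False
s_4={q,s}: !r=True r=False
s_5={p,q}: !r=True r=False
F(!r) holds; first witness at position 0.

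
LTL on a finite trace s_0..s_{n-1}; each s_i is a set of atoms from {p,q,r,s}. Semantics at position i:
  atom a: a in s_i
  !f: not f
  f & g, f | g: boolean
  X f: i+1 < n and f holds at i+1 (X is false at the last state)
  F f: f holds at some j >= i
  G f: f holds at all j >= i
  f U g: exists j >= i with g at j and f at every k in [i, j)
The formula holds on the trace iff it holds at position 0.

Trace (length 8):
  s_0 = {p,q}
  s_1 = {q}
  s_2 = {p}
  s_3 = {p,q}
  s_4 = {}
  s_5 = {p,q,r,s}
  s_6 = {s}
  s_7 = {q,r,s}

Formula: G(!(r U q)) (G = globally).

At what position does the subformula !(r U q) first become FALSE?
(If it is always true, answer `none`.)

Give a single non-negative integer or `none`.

s_0={p,q}: !(r U q)=False (r U q)=True r=False q=True
s_1={q}: !(r U q)=False (r U q)=True r=False q=True
s_2={p}: !(r U q)=True (r U q)=False r=False q=False
s_3={p,q}: !(r U q)=False (r U q)=True r=False q=True
s_4={}: !(r U q)=True (r U q)=False r=False q=False
s_5={p,q,r,s}: !(r U q)=False (r U q)=True r=True q=True
s_6={s}: !(r U q)=True (r U q)=False r=False q=False
s_7={q,r,s}: !(r U q)=False (r U q)=True r=True q=True
G(!(r U q)) holds globally = False
First violation at position 0.

Answer: 0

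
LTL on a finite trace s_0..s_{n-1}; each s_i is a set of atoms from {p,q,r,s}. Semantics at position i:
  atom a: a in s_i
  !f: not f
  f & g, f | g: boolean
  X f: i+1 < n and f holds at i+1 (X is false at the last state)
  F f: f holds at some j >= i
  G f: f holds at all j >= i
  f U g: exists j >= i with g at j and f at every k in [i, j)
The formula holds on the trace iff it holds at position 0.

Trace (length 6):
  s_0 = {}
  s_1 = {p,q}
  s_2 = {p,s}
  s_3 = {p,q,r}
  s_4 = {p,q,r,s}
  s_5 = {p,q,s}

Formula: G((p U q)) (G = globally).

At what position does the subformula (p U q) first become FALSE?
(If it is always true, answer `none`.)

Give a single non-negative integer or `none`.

Answer: 0

Derivation:
s_0={}: (p U q)=False p=False q=False
s_1={p,q}: (p U q)=True p=True q=True
s_2={p,s}: (p U q)=True p=True q=False
s_3={p,q,r}: (p U q)=True p=True q=True
s_4={p,q,r,s}: (p U q)=True p=True q=True
s_5={p,q,s}: (p U q)=True p=True q=True
G((p U q)) holds globally = False
First violation at position 0.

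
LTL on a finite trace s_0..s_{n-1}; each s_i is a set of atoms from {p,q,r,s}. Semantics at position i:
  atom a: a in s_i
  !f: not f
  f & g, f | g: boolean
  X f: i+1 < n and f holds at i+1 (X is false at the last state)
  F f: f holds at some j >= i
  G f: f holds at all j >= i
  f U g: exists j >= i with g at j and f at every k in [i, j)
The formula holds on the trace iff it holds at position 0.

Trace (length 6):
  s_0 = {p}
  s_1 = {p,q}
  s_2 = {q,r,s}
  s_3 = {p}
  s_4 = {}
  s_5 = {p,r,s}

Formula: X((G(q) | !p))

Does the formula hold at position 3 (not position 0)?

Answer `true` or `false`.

s_0={p}: X((G(q) | !p))=False (G(q) | !p)=False G(q)=False q=False !p=False p=True
s_1={p,q}: X((G(q) | !p))=True (G(q) | !p)=False G(q)=False q=True !p=False p=True
s_2={q,r,s}: X((G(q) | !p))=False (G(q) | !p)=True G(q)=False q=True !p=True p=False
s_3={p}: X((G(q) | !p))=True (G(q) | !p)=False G(q)=False q=False !p=False p=True
s_4={}: X((G(q) | !p))=False (G(q) | !p)=True G(q)=False q=False !p=True p=False
s_5={p,r,s}: X((G(q) | !p))=False (G(q) | !p)=False G(q)=False q=False !p=False p=True
Evaluating at position 3: result = True

Answer: true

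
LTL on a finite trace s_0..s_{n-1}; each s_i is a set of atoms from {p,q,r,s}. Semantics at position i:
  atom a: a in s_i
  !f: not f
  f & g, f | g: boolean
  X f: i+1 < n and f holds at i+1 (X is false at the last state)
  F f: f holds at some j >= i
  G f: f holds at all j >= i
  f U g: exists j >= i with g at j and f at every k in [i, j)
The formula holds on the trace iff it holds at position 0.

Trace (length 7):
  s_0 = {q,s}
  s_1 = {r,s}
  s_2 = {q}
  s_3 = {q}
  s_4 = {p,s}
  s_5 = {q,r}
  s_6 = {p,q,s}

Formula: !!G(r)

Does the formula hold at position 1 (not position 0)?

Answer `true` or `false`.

Answer: false

Derivation:
s_0={q,s}: !!G(r)=False !G(r)=True G(r)=False r=False
s_1={r,s}: !!G(r)=False !G(r)=True G(r)=False r=True
s_2={q}: !!G(r)=False !G(r)=True G(r)=False r=False
s_3={q}: !!G(r)=False !G(r)=True G(r)=False r=False
s_4={p,s}: !!G(r)=False !G(r)=True G(r)=False r=False
s_5={q,r}: !!G(r)=False !G(r)=True G(r)=False r=True
s_6={p,q,s}: !!G(r)=False !G(r)=True G(r)=False r=False
Evaluating at position 1: result = False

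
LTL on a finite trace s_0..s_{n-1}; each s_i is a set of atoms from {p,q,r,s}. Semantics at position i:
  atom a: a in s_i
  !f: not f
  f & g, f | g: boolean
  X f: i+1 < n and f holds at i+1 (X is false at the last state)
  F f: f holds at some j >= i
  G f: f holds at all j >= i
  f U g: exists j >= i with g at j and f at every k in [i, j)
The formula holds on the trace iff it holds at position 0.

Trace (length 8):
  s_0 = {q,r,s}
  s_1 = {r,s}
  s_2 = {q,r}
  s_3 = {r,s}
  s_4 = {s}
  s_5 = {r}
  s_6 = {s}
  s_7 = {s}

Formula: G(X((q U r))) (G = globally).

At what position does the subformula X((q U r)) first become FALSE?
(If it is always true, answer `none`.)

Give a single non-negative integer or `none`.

Answer: 3

Derivation:
s_0={q,r,s}: X((q U r))=True (q U r)=True q=True r=True
s_1={r,s}: X((q U r))=True (q U r)=True q=False r=True
s_2={q,r}: X((q U r))=True (q U r)=True q=True r=True
s_3={r,s}: X((q U r))=False (q U r)=True q=False r=True
s_4={s}: X((q U r))=True (q U r)=False q=False r=False
s_5={r}: X((q U r))=False (q U r)=True q=False r=True
s_6={s}: X((q U r))=False (q U r)=False q=False r=False
s_7={s}: X((q U r))=False (q U r)=False q=False r=False
G(X((q U r))) holds globally = False
First violation at position 3.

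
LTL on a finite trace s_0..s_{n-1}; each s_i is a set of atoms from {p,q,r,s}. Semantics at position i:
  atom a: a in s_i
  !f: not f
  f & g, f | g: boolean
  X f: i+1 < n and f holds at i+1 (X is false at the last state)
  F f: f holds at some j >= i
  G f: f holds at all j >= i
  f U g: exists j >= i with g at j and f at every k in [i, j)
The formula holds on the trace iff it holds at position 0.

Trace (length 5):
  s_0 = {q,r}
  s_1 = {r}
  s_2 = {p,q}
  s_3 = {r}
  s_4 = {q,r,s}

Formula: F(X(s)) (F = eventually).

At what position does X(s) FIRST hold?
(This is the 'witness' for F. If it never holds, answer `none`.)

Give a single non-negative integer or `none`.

s_0={q,r}: X(s)=False s=False
s_1={r}: X(s)=False s=False
s_2={p,q}: X(s)=False s=False
s_3={r}: X(s)=True s=False
s_4={q,r,s}: X(s)=False s=True
F(X(s)) holds; first witness at position 3.

Answer: 3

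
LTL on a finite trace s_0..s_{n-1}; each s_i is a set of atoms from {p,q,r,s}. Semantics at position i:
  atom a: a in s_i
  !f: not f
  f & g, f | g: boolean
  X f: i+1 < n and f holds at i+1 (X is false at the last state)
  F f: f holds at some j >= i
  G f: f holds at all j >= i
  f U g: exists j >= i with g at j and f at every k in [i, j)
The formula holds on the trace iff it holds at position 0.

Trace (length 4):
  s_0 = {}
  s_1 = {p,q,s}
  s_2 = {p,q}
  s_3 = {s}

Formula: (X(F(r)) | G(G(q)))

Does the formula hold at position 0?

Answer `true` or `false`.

s_0={}: (X(F(r)) | G(G(q)))=False X(F(r))=False F(r)=False r=False G(G(q))=False G(q)=False q=False
s_1={p,q,s}: (X(F(r)) | G(G(q)))=False X(F(r))=False F(r)=False r=False G(G(q))=False G(q)=False q=True
s_2={p,q}: (X(F(r)) | G(G(q)))=False X(F(r))=False F(r)=False r=False G(G(q))=False G(q)=False q=True
s_3={s}: (X(F(r)) | G(G(q)))=False X(F(r))=False F(r)=False r=False G(G(q))=False G(q)=False q=False

Answer: false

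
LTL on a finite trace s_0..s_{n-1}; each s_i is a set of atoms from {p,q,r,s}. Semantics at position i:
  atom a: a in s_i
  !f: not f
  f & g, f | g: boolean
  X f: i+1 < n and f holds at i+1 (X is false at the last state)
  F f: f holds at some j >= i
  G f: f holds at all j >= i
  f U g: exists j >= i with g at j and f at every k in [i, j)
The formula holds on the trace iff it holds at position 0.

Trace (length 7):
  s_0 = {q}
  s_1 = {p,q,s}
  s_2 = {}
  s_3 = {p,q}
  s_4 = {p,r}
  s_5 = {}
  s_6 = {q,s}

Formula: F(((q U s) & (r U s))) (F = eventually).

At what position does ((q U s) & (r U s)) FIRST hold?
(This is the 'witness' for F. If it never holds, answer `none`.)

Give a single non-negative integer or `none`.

s_0={q}: ((q U s) & (r U s))=False (q U s)=True q=True s=False (r U s)=False r=False
s_1={p,q,s}: ((q U s) & (r U s))=True (q U s)=True q=True s=True (r U s)=True r=False
s_2={}: ((q U s) & (r U s))=False (q U s)=False q=False s=False (r U s)=False r=False
s_3={p,q}: ((q U s) & (r U s))=False (q U s)=False q=True s=False (r U s)=False r=False
s_4={p,r}: ((q U s) & (r U s))=False (q U s)=False q=False s=False (r U s)=False r=True
s_5={}: ((q U s) & (r U s))=False (q U s)=False q=False s=False (r U s)=False r=False
s_6={q,s}: ((q U s) & (r U s))=True (q U s)=True q=True s=True (r U s)=True r=False
F(((q U s) & (r U s))) holds; first witness at position 1.

Answer: 1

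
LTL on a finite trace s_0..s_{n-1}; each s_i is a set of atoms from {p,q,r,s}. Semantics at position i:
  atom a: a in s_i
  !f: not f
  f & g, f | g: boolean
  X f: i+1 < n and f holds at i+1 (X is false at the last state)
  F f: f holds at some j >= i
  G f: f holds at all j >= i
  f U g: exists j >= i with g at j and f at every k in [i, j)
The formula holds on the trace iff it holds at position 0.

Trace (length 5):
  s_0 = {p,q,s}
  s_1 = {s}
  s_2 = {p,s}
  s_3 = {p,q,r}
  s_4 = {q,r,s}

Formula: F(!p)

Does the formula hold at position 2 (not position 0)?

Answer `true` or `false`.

s_0={p,q,s}: F(!p)=True !p=False p=True
s_1={s}: F(!p)=True !p=True p=False
s_2={p,s}: F(!p)=True !p=False p=True
s_3={p,q,r}: F(!p)=True !p=False p=True
s_4={q,r,s}: F(!p)=True !p=True p=False
Evaluating at position 2: result = True

Answer: true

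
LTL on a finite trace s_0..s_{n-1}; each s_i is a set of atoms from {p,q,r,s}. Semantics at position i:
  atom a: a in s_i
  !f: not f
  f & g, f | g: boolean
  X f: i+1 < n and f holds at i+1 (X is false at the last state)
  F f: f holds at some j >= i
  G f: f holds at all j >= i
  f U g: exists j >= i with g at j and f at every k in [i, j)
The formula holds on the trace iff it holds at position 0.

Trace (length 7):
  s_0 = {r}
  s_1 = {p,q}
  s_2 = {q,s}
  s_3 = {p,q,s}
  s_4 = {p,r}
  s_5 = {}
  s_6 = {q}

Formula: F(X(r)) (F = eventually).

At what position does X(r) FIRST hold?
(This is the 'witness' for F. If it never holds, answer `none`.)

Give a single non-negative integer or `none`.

s_0={r}: X(r)=False r=True
s_1={p,q}: X(r)=False r=False
s_2={q,s}: X(r)=False r=False
s_3={p,q,s}: X(r)=True r=False
s_4={p,r}: X(r)=False r=True
s_5={}: X(r)=False r=False
s_6={q}: X(r)=False r=False
F(X(r)) holds; first witness at position 3.

Answer: 3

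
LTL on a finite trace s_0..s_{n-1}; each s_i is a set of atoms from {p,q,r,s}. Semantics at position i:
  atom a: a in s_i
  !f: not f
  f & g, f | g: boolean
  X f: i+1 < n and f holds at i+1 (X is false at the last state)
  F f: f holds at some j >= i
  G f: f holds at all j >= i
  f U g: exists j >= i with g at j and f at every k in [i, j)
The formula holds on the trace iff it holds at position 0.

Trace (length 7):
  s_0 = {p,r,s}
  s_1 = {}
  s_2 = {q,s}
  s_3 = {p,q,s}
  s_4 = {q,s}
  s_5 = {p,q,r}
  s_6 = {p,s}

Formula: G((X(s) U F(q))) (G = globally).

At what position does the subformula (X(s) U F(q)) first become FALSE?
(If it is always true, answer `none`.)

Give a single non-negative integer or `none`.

s_0={p,r,s}: (X(s) U F(q))=True X(s)=False s=True F(q)=True q=False
s_1={}: (X(s) U F(q))=True X(s)=True s=False F(q)=True q=False
s_2={q,s}: (X(s) U F(q))=True X(s)=True s=True F(q)=True q=True
s_3={p,q,s}: (X(s) U F(q))=True X(s)=True s=True F(q)=True q=True
s_4={q,s}: (X(s) U F(q))=True X(s)=False s=True F(q)=True q=True
s_5={p,q,r}: (X(s) U F(q))=True X(s)=True s=False F(q)=True q=True
s_6={p,s}: (X(s) U F(q))=False X(s)=False s=True F(q)=False q=False
G((X(s) U F(q))) holds globally = False
First violation at position 6.

Answer: 6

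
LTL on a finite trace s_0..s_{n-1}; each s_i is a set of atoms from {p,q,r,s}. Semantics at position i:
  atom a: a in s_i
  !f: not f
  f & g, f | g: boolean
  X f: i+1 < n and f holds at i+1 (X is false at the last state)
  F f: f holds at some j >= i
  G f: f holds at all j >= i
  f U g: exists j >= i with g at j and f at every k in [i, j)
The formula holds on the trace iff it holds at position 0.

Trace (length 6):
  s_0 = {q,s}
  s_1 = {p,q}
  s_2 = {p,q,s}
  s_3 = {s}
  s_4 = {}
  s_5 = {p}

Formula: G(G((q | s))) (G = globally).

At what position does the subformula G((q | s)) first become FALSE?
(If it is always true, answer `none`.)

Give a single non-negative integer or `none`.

s_0={q,s}: G((q | s))=False (q | s)=True q=True s=True
s_1={p,q}: G((q | s))=False (q | s)=True q=True s=False
s_2={p,q,s}: G((q | s))=False (q | s)=True q=True s=True
s_3={s}: G((q | s))=False (q | s)=True q=False s=True
s_4={}: G((q | s))=False (q | s)=False q=False s=False
s_5={p}: G((q | s))=False (q | s)=False q=False s=False
G(G((q | s))) holds globally = False
First violation at position 0.

Answer: 0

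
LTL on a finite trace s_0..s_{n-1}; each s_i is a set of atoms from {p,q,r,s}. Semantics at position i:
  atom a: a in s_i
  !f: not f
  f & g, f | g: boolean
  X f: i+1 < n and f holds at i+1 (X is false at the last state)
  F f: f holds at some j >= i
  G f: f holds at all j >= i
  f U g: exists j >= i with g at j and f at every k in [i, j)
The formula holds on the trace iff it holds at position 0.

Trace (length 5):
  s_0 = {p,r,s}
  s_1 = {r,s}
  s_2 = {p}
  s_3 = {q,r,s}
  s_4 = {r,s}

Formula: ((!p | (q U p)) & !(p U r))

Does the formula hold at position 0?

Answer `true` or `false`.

s_0={p,r,s}: ((!p | (q U p)) & !(p U r))=False (!p | (q U p))=True !p=False p=True (q U p)=True q=False !(p U r)=False (p U r)=True r=True
s_1={r,s}: ((!p | (q U p)) & !(p U r))=False (!p | (q U p))=True !p=True p=False (q U p)=False q=False !(p U r)=False (p U r)=True r=True
s_2={p}: ((!p | (q U p)) & !(p U r))=False (!p | (q U p))=True !p=False p=True (q U p)=True q=False !(p U r)=False (p U r)=True r=False
s_3={q,r,s}: ((!p | (q U p)) & !(p U r))=False (!p | (q U p))=True !p=True p=False (q U p)=False q=True !(p U r)=False (p U r)=True r=True
s_4={r,s}: ((!p | (q U p)) & !(p U r))=False (!p | (q U p))=True !p=True p=False (q U p)=False q=False !(p U r)=False (p U r)=True r=True

Answer: false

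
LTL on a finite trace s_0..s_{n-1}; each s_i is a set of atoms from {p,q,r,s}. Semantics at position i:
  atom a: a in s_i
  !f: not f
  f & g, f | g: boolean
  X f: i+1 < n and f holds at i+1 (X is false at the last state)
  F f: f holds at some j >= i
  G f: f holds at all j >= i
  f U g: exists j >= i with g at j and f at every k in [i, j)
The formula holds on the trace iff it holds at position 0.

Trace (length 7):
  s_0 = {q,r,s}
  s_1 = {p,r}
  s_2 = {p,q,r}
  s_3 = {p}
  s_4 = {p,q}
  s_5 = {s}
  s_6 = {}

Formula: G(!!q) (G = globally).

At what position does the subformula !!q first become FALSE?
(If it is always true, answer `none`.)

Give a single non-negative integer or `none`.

Answer: 1

Derivation:
s_0={q,r,s}: !!q=True !q=False q=True
s_1={p,r}: !!q=False !q=True q=False
s_2={p,q,r}: !!q=True !q=False q=True
s_3={p}: !!q=False !q=True q=False
s_4={p,q}: !!q=True !q=False q=True
s_5={s}: !!q=False !q=True q=False
s_6={}: !!q=False !q=True q=False
G(!!q) holds globally = False
First violation at position 1.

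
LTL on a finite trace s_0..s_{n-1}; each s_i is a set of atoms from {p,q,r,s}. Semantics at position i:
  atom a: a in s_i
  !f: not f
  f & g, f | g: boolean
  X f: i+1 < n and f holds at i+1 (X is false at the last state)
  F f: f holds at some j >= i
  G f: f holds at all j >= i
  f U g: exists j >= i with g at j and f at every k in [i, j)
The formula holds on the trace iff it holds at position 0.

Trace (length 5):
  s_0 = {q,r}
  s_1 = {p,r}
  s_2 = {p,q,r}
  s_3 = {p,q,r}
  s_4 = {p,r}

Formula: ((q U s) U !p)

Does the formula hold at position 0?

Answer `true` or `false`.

s_0={q,r}: ((q U s) U !p)=True (q U s)=False q=True s=False !p=True p=False
s_1={p,r}: ((q U s) U !p)=False (q U s)=False q=False s=False !p=False p=True
s_2={p,q,r}: ((q U s) U !p)=False (q U s)=False q=True s=False !p=False p=True
s_3={p,q,r}: ((q U s) U !p)=False (q U s)=False q=True s=False !p=False p=True
s_4={p,r}: ((q U s) U !p)=False (q U s)=False q=False s=False !p=False p=True

Answer: true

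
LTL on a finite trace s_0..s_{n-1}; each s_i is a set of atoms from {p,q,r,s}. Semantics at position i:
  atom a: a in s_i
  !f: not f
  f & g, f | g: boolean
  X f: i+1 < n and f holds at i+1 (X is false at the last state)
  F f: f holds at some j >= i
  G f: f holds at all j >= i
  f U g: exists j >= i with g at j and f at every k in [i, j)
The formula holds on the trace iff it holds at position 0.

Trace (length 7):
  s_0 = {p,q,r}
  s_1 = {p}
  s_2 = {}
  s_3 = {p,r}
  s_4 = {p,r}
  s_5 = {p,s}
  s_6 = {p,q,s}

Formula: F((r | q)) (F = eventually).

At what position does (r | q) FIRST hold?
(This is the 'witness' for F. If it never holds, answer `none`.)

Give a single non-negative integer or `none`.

s_0={p,q,r}: (r | q)=True r=True q=True
s_1={p}: (r | q)=False r=False q=False
s_2={}: (r | q)=False r=False q=False
s_3={p,r}: (r | q)=True r=True q=False
s_4={p,r}: (r | q)=True r=True q=False
s_5={p,s}: (r | q)=False r=False q=False
s_6={p,q,s}: (r | q)=True r=False q=True
F((r | q)) holds; first witness at position 0.

Answer: 0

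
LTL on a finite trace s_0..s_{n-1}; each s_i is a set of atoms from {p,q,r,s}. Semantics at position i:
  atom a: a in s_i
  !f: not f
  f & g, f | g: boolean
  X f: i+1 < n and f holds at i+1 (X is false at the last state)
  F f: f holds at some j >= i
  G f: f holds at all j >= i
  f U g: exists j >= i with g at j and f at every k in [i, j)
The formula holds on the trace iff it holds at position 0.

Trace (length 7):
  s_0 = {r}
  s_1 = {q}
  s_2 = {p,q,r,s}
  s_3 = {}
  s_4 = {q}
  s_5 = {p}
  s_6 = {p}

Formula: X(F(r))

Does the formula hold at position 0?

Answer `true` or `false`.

s_0={r}: X(F(r))=True F(r)=True r=True
s_1={q}: X(F(r))=True F(r)=True r=False
s_2={p,q,r,s}: X(F(r))=False F(r)=True r=True
s_3={}: X(F(r))=False F(r)=False r=False
s_4={q}: X(F(r))=False F(r)=False r=False
s_5={p}: X(F(r))=False F(r)=False r=False
s_6={p}: X(F(r))=False F(r)=False r=False

Answer: true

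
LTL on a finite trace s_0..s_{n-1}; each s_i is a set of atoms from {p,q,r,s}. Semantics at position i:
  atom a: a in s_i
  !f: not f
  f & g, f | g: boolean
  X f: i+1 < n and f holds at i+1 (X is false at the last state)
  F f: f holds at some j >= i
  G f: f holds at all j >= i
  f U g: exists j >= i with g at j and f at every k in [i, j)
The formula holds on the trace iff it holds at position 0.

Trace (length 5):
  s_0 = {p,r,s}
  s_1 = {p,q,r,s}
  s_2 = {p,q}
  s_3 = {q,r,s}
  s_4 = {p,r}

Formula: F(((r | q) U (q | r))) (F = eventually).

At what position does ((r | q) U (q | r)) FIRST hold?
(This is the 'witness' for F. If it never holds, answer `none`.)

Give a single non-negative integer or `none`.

s_0={p,r,s}: ((r | q) U (q | r))=True (r | q)=True r=True q=False (q | r)=True
s_1={p,q,r,s}: ((r | q) U (q | r))=True (r | q)=True r=True q=True (q | r)=True
s_2={p,q}: ((r | q) U (q | r))=True (r | q)=True r=False q=True (q | r)=True
s_3={q,r,s}: ((r | q) U (q | r))=True (r | q)=True r=True q=True (q | r)=True
s_4={p,r}: ((r | q) U (q | r))=True (r | q)=True r=True q=False (q | r)=True
F(((r | q) U (q | r))) holds; first witness at position 0.

Answer: 0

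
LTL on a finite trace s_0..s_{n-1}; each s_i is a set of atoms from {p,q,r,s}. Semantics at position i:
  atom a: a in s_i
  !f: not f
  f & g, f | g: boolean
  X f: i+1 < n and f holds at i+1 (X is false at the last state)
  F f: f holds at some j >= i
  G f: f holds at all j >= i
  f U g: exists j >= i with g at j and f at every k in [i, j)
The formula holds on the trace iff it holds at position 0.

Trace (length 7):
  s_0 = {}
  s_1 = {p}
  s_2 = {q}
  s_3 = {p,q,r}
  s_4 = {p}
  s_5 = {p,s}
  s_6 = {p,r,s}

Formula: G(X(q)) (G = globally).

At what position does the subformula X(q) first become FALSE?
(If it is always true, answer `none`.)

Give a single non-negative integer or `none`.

s_0={}: X(q)=False q=False
s_1={p}: X(q)=True q=False
s_2={q}: X(q)=True q=True
s_3={p,q,r}: X(q)=False q=True
s_4={p}: X(q)=False q=False
s_5={p,s}: X(q)=False q=False
s_6={p,r,s}: X(q)=False q=False
G(X(q)) holds globally = False
First violation at position 0.

Answer: 0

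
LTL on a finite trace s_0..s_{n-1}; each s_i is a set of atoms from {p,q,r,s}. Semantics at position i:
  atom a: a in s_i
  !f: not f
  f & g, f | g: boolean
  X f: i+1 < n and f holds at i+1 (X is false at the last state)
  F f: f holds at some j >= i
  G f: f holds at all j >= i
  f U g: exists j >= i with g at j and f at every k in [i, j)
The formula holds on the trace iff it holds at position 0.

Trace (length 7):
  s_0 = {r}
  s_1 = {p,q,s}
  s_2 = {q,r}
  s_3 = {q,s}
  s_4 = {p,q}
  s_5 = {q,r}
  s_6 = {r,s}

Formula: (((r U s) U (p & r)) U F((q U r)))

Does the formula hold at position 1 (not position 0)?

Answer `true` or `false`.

Answer: true

Derivation:
s_0={r}: (((r U s) U (p & r)) U F((q U r)))=True ((r U s) U (p & r))=False (r U s)=True r=True s=False (p & r)=False p=False F((q U r))=True (q U r)=True q=False
s_1={p,q,s}: (((r U s) U (p & r)) U F((q U r)))=True ((r U s) U (p & r))=False (r U s)=True r=False s=True (p & r)=False p=True F((q U r))=True (q U r)=True q=True
s_2={q,r}: (((r U s) U (p & r)) U F((q U r)))=True ((r U s) U (p & r))=False (r U s)=True r=True s=False (p & r)=False p=False F((q U r))=True (q U r)=True q=True
s_3={q,s}: (((r U s) U (p & r)) U F((q U r)))=True ((r U s) U (p & r))=False (r U s)=True r=False s=True (p & r)=False p=False F((q U r))=True (q U r)=True q=True
s_4={p,q}: (((r U s) U (p & r)) U F((q U r)))=True ((r U s) U (p & r))=False (r U s)=False r=False s=False (p & r)=False p=True F((q U r))=True (q U r)=True q=True
s_5={q,r}: (((r U s) U (p & r)) U F((q U r)))=True ((r U s) U (p & r))=False (r U s)=True r=True s=False (p & r)=False p=False F((q U r))=True (q U r)=True q=True
s_6={r,s}: (((r U s) U (p & r)) U F((q U r)))=True ((r U s) U (p & r))=False (r U s)=True r=True s=True (p & r)=False p=False F((q U r))=True (q U r)=True q=False
Evaluating at position 1: result = True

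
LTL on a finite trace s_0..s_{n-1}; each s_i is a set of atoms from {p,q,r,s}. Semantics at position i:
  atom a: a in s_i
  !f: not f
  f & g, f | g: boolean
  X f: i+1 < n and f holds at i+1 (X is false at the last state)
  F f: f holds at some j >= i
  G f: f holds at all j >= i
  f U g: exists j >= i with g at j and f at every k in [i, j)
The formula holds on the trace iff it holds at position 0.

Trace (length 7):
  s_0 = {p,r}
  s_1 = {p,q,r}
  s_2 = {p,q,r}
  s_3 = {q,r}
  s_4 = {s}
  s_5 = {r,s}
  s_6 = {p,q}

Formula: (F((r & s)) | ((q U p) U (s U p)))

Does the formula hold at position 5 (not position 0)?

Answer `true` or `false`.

s_0={p,r}: (F((r & s)) | ((q U p) U (s U p)))=True F((r & s))=True (r & s)=False r=True s=False ((q U p) U (s U p))=True (q U p)=True q=False p=True (s U p)=True
s_1={p,q,r}: (F((r & s)) | ((q U p) U (s U p)))=True F((r & s))=True (r & s)=False r=True s=False ((q U p) U (s U p))=True (q U p)=True q=True p=True (s U p)=True
s_2={p,q,r}: (F((r & s)) | ((q U p) U (s U p)))=True F((r & s))=True (r & s)=False r=True s=False ((q U p) U (s U p))=True (q U p)=True q=True p=True (s U p)=True
s_3={q,r}: (F((r & s)) | ((q U p) U (s U p)))=True F((r & s))=True (r & s)=False r=True s=False ((q U p) U (s U p))=False (q U p)=False q=True p=False (s U p)=False
s_4={s}: (F((r & s)) | ((q U p) U (s U p)))=True F((r & s))=True (r & s)=False r=False s=True ((q U p) U (s U p))=True (q U p)=False q=False p=False (s U p)=True
s_5={r,s}: (F((r & s)) | ((q U p) U (s U p)))=True F((r & s))=True (r & s)=True r=True s=True ((q U p) U (s U p))=True (q U p)=False q=False p=False (s U p)=True
s_6={p,q}: (F((r & s)) | ((q U p) U (s U p)))=True F((r & s))=False (r & s)=False r=False s=False ((q U p) U (s U p))=True (q U p)=True q=True p=True (s U p)=True
Evaluating at position 5: result = True

Answer: true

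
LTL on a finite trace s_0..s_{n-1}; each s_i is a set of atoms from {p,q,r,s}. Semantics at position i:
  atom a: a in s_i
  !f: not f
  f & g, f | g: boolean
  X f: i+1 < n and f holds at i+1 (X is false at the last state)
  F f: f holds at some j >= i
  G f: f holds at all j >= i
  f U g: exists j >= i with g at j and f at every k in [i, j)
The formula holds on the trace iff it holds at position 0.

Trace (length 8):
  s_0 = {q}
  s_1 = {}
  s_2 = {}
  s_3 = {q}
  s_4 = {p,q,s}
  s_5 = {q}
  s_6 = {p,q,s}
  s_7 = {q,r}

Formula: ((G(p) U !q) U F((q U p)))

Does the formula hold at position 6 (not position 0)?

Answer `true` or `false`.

s_0={q}: ((G(p) U !q) U F((q U p)))=True (G(p) U !q)=False G(p)=False p=False !q=False q=True F((q U p))=True (q U p)=False
s_1={}: ((G(p) U !q) U F((q U p)))=True (G(p) U !q)=True G(p)=False p=False !q=True q=False F((q U p))=True (q U p)=False
s_2={}: ((G(p) U !q) U F((q U p)))=True (G(p) U !q)=True G(p)=False p=False !q=True q=False F((q U p))=True (q U p)=False
s_3={q}: ((G(p) U !q) U F((q U p)))=True (G(p) U !q)=False G(p)=False p=False !q=False q=True F((q U p))=True (q U p)=True
s_4={p,q,s}: ((G(p) U !q) U F((q U p)))=True (G(p) U !q)=False G(p)=False p=True !q=False q=True F((q U p))=True (q U p)=True
s_5={q}: ((G(p) U !q) U F((q U p)))=True (G(p) U !q)=False G(p)=False p=False !q=False q=True F((q U p))=True (q U p)=True
s_6={p,q,s}: ((G(p) U !q) U F((q U p)))=True (G(p) U !q)=False G(p)=False p=True !q=False q=True F((q U p))=True (q U p)=True
s_7={q,r}: ((G(p) U !q) U F((q U p)))=False (G(p) U !q)=False G(p)=False p=False !q=False q=True F((q U p))=False (q U p)=False
Evaluating at position 6: result = True

Answer: true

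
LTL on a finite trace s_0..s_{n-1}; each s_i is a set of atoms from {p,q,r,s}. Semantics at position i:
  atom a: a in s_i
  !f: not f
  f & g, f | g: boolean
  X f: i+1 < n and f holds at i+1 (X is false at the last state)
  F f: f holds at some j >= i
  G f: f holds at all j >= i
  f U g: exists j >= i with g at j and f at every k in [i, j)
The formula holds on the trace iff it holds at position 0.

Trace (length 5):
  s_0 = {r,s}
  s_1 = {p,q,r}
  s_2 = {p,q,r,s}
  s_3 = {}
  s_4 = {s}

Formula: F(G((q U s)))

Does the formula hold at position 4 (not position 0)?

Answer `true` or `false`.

Answer: true

Derivation:
s_0={r,s}: F(G((q U s)))=True G((q U s))=False (q U s)=True q=False s=True
s_1={p,q,r}: F(G((q U s)))=True G((q U s))=False (q U s)=True q=True s=False
s_2={p,q,r,s}: F(G((q U s)))=True G((q U s))=False (q U s)=True q=True s=True
s_3={}: F(G((q U s)))=True G((q U s))=False (q U s)=False q=False s=False
s_4={s}: F(G((q U s)))=True G((q U s))=True (q U s)=True q=False s=True
Evaluating at position 4: result = True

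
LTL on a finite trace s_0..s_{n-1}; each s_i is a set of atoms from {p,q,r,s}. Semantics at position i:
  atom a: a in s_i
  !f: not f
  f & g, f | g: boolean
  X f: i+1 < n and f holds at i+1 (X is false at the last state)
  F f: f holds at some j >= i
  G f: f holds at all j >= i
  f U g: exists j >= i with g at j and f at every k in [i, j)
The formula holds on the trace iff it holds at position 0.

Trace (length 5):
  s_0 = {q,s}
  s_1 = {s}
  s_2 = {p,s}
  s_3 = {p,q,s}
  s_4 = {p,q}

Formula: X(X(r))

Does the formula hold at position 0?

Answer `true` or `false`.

s_0={q,s}: X(X(r))=False X(r)=False r=False
s_1={s}: X(X(r))=False X(r)=False r=False
s_2={p,s}: X(X(r))=False X(r)=False r=False
s_3={p,q,s}: X(X(r))=False X(r)=False r=False
s_4={p,q}: X(X(r))=False X(r)=False r=False

Answer: false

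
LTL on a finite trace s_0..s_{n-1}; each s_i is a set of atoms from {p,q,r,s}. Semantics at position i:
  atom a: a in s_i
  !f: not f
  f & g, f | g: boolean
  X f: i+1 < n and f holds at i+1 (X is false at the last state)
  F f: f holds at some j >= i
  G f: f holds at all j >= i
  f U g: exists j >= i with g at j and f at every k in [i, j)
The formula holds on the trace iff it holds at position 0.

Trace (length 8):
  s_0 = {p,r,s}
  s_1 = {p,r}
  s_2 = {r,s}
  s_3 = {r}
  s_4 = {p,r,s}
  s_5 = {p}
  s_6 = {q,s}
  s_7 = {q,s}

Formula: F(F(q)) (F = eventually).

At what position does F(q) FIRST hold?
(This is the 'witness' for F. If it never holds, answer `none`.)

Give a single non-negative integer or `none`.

Answer: 0

Derivation:
s_0={p,r,s}: F(q)=True q=False
s_1={p,r}: F(q)=True q=False
s_2={r,s}: F(q)=True q=False
s_3={r}: F(q)=True q=False
s_4={p,r,s}: F(q)=True q=False
s_5={p}: F(q)=True q=False
s_6={q,s}: F(q)=True q=True
s_7={q,s}: F(q)=True q=True
F(F(q)) holds; first witness at position 0.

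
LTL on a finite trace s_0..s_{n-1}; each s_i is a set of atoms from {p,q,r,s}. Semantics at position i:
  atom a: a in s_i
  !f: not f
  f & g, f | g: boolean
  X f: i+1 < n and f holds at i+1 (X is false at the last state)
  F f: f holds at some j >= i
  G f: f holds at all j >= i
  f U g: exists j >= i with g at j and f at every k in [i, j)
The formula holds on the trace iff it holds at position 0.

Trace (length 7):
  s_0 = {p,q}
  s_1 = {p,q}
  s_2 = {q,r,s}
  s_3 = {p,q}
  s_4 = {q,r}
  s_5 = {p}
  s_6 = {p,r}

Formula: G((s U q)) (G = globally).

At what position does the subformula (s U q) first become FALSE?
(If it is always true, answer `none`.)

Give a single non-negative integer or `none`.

Answer: 5

Derivation:
s_0={p,q}: (s U q)=True s=False q=True
s_1={p,q}: (s U q)=True s=False q=True
s_2={q,r,s}: (s U q)=True s=True q=True
s_3={p,q}: (s U q)=True s=False q=True
s_4={q,r}: (s U q)=True s=False q=True
s_5={p}: (s U q)=False s=False q=False
s_6={p,r}: (s U q)=False s=False q=False
G((s U q)) holds globally = False
First violation at position 5.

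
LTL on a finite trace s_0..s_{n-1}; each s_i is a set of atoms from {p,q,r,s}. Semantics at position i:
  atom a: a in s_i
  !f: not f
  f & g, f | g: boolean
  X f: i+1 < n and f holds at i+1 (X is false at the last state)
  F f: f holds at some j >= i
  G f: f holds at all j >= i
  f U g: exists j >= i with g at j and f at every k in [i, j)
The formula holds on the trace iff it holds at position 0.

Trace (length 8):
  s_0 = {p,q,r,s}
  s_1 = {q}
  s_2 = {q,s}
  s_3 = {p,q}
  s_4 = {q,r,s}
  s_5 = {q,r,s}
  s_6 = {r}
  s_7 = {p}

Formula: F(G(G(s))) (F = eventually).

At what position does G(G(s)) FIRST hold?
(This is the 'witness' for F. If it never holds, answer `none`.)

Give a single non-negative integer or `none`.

Answer: none

Derivation:
s_0={p,q,r,s}: G(G(s))=False G(s)=False s=True
s_1={q}: G(G(s))=False G(s)=False s=False
s_2={q,s}: G(G(s))=False G(s)=False s=True
s_3={p,q}: G(G(s))=False G(s)=False s=False
s_4={q,r,s}: G(G(s))=False G(s)=False s=True
s_5={q,r,s}: G(G(s))=False G(s)=False s=True
s_6={r}: G(G(s))=False G(s)=False s=False
s_7={p}: G(G(s))=False G(s)=False s=False
F(G(G(s))) does not hold (no witness exists).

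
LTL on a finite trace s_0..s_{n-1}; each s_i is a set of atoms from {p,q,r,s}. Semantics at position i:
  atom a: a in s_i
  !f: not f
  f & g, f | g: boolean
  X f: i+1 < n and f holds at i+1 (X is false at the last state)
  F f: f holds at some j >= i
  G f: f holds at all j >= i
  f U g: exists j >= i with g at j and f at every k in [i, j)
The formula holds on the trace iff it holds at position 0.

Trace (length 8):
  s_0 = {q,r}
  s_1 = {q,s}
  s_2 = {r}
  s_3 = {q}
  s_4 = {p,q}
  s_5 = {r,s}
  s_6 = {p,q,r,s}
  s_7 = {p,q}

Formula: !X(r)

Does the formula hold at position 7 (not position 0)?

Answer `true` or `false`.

Answer: true

Derivation:
s_0={q,r}: !X(r)=True X(r)=False r=True
s_1={q,s}: !X(r)=False X(r)=True r=False
s_2={r}: !X(r)=True X(r)=False r=True
s_3={q}: !X(r)=True X(r)=False r=False
s_4={p,q}: !X(r)=False X(r)=True r=False
s_5={r,s}: !X(r)=False X(r)=True r=True
s_6={p,q,r,s}: !X(r)=True X(r)=False r=True
s_7={p,q}: !X(r)=True X(r)=False r=False
Evaluating at position 7: result = True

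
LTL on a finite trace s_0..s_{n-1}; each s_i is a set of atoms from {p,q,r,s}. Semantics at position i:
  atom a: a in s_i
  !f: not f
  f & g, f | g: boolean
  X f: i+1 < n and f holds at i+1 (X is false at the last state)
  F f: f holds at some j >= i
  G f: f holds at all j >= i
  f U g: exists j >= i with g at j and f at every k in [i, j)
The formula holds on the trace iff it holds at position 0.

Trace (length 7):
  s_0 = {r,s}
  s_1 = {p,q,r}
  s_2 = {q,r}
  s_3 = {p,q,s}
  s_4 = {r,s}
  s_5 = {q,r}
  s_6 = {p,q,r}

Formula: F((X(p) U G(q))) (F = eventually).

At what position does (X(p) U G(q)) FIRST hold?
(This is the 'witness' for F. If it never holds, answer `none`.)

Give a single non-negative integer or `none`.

s_0={r,s}: (X(p) U G(q))=False X(p)=True p=False G(q)=False q=False
s_1={p,q,r}: (X(p) U G(q))=False X(p)=False p=True G(q)=False q=True
s_2={q,r}: (X(p) U G(q))=False X(p)=True p=False G(q)=False q=True
s_3={p,q,s}: (X(p) U G(q))=False X(p)=False p=True G(q)=False q=True
s_4={r,s}: (X(p) U G(q))=False X(p)=False p=False G(q)=False q=False
s_5={q,r}: (X(p) U G(q))=True X(p)=True p=False G(q)=True q=True
s_6={p,q,r}: (X(p) U G(q))=True X(p)=False p=True G(q)=True q=True
F((X(p) U G(q))) holds; first witness at position 5.

Answer: 5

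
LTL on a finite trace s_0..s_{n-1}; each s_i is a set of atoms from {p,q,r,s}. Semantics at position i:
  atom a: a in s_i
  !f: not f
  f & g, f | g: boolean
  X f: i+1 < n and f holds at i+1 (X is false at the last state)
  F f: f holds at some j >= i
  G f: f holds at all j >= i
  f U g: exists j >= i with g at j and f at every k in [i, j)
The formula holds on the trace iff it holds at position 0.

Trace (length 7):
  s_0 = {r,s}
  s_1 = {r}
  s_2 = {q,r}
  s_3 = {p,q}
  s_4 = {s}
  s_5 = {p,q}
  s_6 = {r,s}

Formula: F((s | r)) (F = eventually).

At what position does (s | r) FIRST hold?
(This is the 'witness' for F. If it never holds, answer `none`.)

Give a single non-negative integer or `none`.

s_0={r,s}: (s | r)=True s=True r=True
s_1={r}: (s | r)=True s=False r=True
s_2={q,r}: (s | r)=True s=False r=True
s_3={p,q}: (s | r)=False s=False r=False
s_4={s}: (s | r)=True s=True r=False
s_5={p,q}: (s | r)=False s=False r=False
s_6={r,s}: (s | r)=True s=True r=True
F((s | r)) holds; first witness at position 0.

Answer: 0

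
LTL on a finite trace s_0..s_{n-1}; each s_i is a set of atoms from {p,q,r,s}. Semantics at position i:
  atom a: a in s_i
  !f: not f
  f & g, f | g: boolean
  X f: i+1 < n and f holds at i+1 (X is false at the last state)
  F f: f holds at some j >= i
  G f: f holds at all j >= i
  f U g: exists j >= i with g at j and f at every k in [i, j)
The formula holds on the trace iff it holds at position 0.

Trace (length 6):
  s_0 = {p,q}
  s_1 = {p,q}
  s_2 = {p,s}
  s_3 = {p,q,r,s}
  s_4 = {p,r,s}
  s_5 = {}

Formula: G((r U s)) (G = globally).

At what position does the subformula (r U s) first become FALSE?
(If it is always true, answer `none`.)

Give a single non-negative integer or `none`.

Answer: 0

Derivation:
s_0={p,q}: (r U s)=False r=False s=False
s_1={p,q}: (r U s)=False r=False s=False
s_2={p,s}: (r U s)=True r=False s=True
s_3={p,q,r,s}: (r U s)=True r=True s=True
s_4={p,r,s}: (r U s)=True r=True s=True
s_5={}: (r U s)=False r=False s=False
G((r U s)) holds globally = False
First violation at position 0.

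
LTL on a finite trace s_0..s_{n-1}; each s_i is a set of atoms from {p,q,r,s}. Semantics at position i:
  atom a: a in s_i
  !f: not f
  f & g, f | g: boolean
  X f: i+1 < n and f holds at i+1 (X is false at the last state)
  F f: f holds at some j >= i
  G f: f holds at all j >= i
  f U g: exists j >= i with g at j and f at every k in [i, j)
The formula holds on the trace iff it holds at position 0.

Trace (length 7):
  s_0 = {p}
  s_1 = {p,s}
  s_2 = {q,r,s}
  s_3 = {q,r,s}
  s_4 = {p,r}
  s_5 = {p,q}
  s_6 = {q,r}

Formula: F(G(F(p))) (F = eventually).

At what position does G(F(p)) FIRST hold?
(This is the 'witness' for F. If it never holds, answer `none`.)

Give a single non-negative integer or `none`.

Answer: none

Derivation:
s_0={p}: G(F(p))=False F(p)=True p=True
s_1={p,s}: G(F(p))=False F(p)=True p=True
s_2={q,r,s}: G(F(p))=False F(p)=True p=False
s_3={q,r,s}: G(F(p))=False F(p)=True p=False
s_4={p,r}: G(F(p))=False F(p)=True p=True
s_5={p,q}: G(F(p))=False F(p)=True p=True
s_6={q,r}: G(F(p))=False F(p)=False p=False
F(G(F(p))) does not hold (no witness exists).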